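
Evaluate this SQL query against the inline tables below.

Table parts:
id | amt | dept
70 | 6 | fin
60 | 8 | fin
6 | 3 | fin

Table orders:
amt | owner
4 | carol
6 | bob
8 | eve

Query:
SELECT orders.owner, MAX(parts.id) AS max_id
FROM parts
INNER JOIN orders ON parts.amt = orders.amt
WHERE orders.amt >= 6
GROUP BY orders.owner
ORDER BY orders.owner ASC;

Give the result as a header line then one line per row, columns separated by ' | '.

== RESULT ==
orders.owner | max_id
bob | 70
eve | 60

Derivation:
After JOIN orders (2 rows):
parts.id | parts.amt | parts.dept | orders.amt | orders.owner
70 | 6 | fin | 6 | bob
60 | 8 | fin | 8 | eve
After WHERE (2 rows):
parts.id | parts.amt | parts.dept | orders.amt | orders.owner
70 | 6 | fin | 6 | bob
60 | 8 | fin | 8 | eve
After GROUP BY (2 rows):
orders.owner | max_id
bob | 70
eve | 60
After ORDER BY (2 rows):
orders.owner | max_id
bob | 70
eve | 60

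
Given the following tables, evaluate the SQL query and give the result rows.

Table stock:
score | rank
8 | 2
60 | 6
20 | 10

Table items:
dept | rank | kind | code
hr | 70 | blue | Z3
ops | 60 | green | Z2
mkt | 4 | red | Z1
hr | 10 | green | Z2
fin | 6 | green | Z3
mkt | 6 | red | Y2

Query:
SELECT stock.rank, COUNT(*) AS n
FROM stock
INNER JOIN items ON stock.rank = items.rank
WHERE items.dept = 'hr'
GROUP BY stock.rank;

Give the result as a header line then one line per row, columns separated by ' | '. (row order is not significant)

== RESULT ==
stock.rank | n
10 | 1

Derivation:
After JOIN items (3 rows):
stock.score | stock.rank | items.dept | items.rank | items.kind | items.code
60 | 6 | fin | 6 | green | Z3
60 | 6 | mkt | 6 | red | Y2
20 | 10 | hr | 10 | green | Z2
After WHERE (1 rows):
stock.score | stock.rank | items.dept | items.rank | items.kind | items.code
20 | 10 | hr | 10 | green | Z2
After GROUP BY (1 rows):
stock.rank | n
10 | 1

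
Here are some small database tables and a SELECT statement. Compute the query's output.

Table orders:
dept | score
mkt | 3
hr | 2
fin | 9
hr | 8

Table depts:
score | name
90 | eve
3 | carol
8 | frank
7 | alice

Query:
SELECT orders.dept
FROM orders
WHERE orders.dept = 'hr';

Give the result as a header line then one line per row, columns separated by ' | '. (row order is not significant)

== RESULT ==
orders.dept
hr
hr

Derivation:
After WHERE (2 rows):
orders.dept | orders.score
hr | 2
hr | 8
After SELECT (2 rows):
orders.dept
hr
hr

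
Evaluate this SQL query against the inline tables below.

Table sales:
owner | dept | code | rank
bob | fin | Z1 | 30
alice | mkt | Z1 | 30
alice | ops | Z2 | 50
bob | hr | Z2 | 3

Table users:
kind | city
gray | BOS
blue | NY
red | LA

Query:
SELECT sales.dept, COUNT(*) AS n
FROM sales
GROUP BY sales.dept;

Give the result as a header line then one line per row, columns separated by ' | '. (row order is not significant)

After GROUP BY (4 rows):
sales.dept | n
fin | 1
mkt | 1
ops | 1
hr | 1

== RESULT ==
sales.dept | n
fin | 1
mkt | 1
ops | 1
hr | 1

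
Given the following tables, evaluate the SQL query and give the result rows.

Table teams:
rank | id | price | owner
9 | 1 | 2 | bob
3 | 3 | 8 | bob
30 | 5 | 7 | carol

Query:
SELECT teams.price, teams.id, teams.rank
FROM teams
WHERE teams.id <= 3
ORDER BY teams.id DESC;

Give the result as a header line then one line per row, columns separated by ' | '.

== RESULT ==
teams.price | teams.id | teams.rank
8 | 3 | 3
2 | 1 | 9

Derivation:
After WHERE (2 rows):
teams.rank | teams.id | teams.price | teams.owner
9 | 1 | 2 | bob
3 | 3 | 8 | bob
After SELECT (2 rows):
teams.price | teams.id | teams.rank
2 | 1 | 9
8 | 3 | 3
After ORDER BY (2 rows):
teams.price | teams.id | teams.rank
8 | 3 | 3
2 | 1 | 9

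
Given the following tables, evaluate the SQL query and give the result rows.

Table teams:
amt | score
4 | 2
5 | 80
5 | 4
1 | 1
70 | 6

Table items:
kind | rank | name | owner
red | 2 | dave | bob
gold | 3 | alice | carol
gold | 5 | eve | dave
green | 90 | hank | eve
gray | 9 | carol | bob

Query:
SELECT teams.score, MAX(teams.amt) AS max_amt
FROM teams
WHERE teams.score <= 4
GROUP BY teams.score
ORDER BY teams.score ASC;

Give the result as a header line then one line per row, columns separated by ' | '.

== RESULT ==
teams.score | max_amt
1 | 1
2 | 4
4 | 5

Derivation:
After WHERE (3 rows):
teams.amt | teams.score
4 | 2
5 | 4
1 | 1
After GROUP BY (3 rows):
teams.score | max_amt
2 | 4
4 | 5
1 | 1
After ORDER BY (3 rows):
teams.score | max_amt
1 | 1
2 | 4
4 | 5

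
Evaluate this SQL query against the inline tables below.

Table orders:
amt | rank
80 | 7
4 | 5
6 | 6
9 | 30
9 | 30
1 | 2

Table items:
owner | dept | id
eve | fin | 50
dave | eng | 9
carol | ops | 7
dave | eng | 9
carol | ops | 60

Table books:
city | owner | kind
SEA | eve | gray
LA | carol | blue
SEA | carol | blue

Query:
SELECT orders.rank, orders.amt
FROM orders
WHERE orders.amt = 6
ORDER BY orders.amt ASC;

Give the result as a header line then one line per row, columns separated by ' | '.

After WHERE (1 rows):
orders.amt | orders.rank
6 | 6
After SELECT (1 rows):
orders.rank | orders.amt
6 | 6
After ORDER BY (1 rows):
orders.rank | orders.amt
6 | 6

== RESULT ==
orders.rank | orders.amt
6 | 6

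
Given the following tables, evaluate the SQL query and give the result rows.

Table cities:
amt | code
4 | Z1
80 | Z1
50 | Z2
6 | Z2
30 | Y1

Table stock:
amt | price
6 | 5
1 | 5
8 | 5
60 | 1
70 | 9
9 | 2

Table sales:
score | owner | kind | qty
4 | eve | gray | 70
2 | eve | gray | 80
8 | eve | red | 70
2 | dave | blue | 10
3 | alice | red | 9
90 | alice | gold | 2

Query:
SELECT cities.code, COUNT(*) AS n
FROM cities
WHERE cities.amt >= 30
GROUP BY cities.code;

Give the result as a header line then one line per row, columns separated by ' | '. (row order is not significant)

After WHERE (3 rows):
cities.amt | cities.code
80 | Z1
50 | Z2
30 | Y1
After GROUP BY (3 rows):
cities.code | n
Z1 | 1
Z2 | 1
Y1 | 1

== RESULT ==
cities.code | n
Z1 | 1
Z2 | 1
Y1 | 1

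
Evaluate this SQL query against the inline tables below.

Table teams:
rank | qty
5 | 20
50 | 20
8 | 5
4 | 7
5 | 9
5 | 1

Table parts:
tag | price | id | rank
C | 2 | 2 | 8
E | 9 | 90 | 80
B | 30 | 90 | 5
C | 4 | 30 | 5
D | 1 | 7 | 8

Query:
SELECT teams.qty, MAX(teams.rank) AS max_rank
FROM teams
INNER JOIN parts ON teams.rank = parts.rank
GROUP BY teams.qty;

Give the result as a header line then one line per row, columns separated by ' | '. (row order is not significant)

After JOIN parts (8 rows):
teams.rank | teams.qty | parts.tag | parts.price | parts.id | parts.rank
5 | 20 | B | 30 | 90 | 5
5 | 20 | C | 4 | 30 | 5
8 | 5 | C | 2 | 2 | 8
8 | 5 | D | 1 | 7 | 8
5 | 9 | B | 30 | 90 | 5
5 | 9 | C | 4 | 30 | 5
5 | 1 | B | 30 | 90 | 5
5 | 1 | C | 4 | 30 | 5
After GROUP BY (4 rows):
teams.qty | max_rank
20 | 5
5 | 8
9 | 5
1 | 5

== RESULT ==
teams.qty | max_rank
20 | 5
5 | 8
9 | 5
1 | 5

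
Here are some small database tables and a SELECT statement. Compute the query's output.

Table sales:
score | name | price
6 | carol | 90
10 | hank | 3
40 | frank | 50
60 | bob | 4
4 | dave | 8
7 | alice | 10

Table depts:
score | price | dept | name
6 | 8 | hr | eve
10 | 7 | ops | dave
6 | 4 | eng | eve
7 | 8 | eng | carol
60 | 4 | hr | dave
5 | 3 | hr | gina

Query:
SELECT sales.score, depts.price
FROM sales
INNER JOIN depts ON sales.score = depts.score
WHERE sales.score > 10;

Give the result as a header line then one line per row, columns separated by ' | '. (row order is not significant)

== RESULT ==
sales.score | depts.price
60 | 4

Derivation:
After JOIN depts (5 rows):
sales.score | sales.name | sales.price | depts.score | depts.price | depts.dept | depts.name
6 | carol | 90 | 6 | 8 | hr | eve
6 | carol | 90 | 6 | 4 | eng | eve
10 | hank | 3 | 10 | 7 | ops | dave
60 | bob | 4 | 60 | 4 | hr | dave
7 | alice | 10 | 7 | 8 | eng | carol
After WHERE (1 rows):
sales.score | sales.name | sales.price | depts.score | depts.price | depts.dept | depts.name
60 | bob | 4 | 60 | 4 | hr | dave
After SELECT (1 rows):
sales.score | depts.price
60 | 4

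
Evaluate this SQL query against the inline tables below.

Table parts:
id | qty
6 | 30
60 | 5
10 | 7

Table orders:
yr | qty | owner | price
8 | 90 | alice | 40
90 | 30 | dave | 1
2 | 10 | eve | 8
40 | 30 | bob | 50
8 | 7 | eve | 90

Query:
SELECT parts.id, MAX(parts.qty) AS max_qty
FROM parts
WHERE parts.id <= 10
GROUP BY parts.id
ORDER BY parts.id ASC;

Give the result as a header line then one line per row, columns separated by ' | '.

After WHERE (2 rows):
parts.id | parts.qty
6 | 30
10 | 7
After GROUP BY (2 rows):
parts.id | max_qty
6 | 30
10 | 7
After ORDER BY (2 rows):
parts.id | max_qty
6 | 30
10 | 7

== RESULT ==
parts.id | max_qty
6 | 30
10 | 7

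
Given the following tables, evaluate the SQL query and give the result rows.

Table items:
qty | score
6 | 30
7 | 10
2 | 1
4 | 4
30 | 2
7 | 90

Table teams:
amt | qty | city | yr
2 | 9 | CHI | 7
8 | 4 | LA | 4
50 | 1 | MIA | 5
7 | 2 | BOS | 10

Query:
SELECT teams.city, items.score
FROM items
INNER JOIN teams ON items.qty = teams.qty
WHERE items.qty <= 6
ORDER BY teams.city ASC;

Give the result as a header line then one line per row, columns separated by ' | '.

== RESULT ==
teams.city | items.score
BOS | 1
LA | 4

Derivation:
After JOIN teams (2 rows):
items.qty | items.score | teams.amt | teams.qty | teams.city | teams.yr
2 | 1 | 7 | 2 | BOS | 10
4 | 4 | 8 | 4 | LA | 4
After WHERE (2 rows):
items.qty | items.score | teams.amt | teams.qty | teams.city | teams.yr
2 | 1 | 7 | 2 | BOS | 10
4 | 4 | 8 | 4 | LA | 4
After SELECT (2 rows):
teams.city | items.score
BOS | 1
LA | 4
After ORDER BY (2 rows):
teams.city | items.score
BOS | 1
LA | 4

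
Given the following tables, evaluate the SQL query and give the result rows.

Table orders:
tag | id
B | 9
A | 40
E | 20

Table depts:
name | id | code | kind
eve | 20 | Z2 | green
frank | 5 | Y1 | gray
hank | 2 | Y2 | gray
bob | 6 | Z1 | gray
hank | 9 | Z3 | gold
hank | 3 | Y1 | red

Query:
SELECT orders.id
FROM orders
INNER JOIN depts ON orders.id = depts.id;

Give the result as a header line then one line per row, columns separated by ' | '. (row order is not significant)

After JOIN depts (2 rows):
orders.tag | orders.id | depts.name | depts.id | depts.code | depts.kind
B | 9 | hank | 9 | Z3 | gold
E | 20 | eve | 20 | Z2 | green
After SELECT (2 rows):
orders.id
9
20

== RESULT ==
orders.id
9
20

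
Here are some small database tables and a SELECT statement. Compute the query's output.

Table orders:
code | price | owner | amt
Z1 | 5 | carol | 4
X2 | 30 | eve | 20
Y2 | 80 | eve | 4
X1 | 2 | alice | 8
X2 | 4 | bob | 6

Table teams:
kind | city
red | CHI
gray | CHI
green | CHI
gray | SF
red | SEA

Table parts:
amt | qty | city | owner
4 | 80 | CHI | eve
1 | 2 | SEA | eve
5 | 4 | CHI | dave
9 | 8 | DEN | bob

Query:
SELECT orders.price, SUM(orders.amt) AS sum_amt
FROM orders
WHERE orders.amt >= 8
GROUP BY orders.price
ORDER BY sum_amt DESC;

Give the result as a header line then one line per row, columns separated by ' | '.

After WHERE (2 rows):
orders.code | orders.price | orders.owner | orders.amt
X2 | 30 | eve | 20
X1 | 2 | alice | 8
After GROUP BY (2 rows):
orders.price | sum_amt
30 | 20
2 | 8
After ORDER BY (2 rows):
orders.price | sum_amt
30 | 20
2 | 8

== RESULT ==
orders.price | sum_amt
30 | 20
2 | 8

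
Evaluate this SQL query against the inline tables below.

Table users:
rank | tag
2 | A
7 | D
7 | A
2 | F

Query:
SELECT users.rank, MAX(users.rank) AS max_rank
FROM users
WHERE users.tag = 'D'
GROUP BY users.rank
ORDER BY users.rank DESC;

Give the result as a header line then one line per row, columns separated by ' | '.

== RESULT ==
users.rank | max_rank
7 | 7

Derivation:
After WHERE (1 rows):
users.rank | users.tag
7 | D
After GROUP BY (1 rows):
users.rank | max_rank
7 | 7
After ORDER BY (1 rows):
users.rank | max_rank
7 | 7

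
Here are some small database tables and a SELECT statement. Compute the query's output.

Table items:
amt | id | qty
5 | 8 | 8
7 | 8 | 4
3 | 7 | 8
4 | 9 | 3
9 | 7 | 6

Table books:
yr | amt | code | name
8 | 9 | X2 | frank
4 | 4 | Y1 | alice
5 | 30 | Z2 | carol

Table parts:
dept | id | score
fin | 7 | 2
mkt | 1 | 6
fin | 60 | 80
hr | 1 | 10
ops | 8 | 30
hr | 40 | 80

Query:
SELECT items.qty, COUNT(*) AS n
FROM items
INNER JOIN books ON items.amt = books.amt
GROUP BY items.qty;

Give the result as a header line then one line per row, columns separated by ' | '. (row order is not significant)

After JOIN books (2 rows):
items.amt | items.id | items.qty | books.yr | books.amt | books.code | books.name
4 | 9 | 3 | 4 | 4 | Y1 | alice
9 | 7 | 6 | 8 | 9 | X2 | frank
After GROUP BY (2 rows):
items.qty | n
3 | 1
6 | 1

== RESULT ==
items.qty | n
3 | 1
6 | 1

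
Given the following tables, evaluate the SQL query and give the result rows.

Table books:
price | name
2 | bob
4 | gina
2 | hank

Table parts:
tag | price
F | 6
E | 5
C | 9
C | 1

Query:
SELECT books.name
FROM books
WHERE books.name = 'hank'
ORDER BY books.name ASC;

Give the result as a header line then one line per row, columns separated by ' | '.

After WHERE (1 rows):
books.price | books.name
2 | hank
After SELECT (1 rows):
books.name
hank
After ORDER BY (1 rows):
books.name
hank

== RESULT ==
books.name
hank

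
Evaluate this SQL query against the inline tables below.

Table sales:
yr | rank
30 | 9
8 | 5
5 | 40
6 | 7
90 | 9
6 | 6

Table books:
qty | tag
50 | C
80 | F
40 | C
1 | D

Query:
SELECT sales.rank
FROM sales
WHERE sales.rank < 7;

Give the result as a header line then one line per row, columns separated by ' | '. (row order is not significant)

After WHERE (2 rows):
sales.yr | sales.rank
8 | 5
6 | 6
After SELECT (2 rows):
sales.rank
5
6

== RESULT ==
sales.rank
5
6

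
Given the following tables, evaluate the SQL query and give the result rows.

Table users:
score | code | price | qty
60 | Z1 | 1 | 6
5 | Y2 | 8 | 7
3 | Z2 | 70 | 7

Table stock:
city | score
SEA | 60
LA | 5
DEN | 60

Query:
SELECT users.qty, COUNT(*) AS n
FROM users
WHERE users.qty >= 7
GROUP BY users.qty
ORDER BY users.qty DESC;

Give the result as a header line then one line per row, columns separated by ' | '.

After WHERE (2 rows):
users.score | users.code | users.price | users.qty
5 | Y2 | 8 | 7
3 | Z2 | 70 | 7
After GROUP BY (1 rows):
users.qty | n
7 | 2
After ORDER BY (1 rows):
users.qty | n
7 | 2

== RESULT ==
users.qty | n
7 | 2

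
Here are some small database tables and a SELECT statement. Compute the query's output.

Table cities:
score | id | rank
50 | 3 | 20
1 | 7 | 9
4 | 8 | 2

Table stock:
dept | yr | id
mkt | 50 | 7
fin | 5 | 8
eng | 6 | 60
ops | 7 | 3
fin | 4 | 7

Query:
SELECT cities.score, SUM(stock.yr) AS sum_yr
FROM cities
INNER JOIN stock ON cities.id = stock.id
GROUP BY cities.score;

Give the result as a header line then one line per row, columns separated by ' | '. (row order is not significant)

After JOIN stock (4 rows):
cities.score | cities.id | cities.rank | stock.dept | stock.yr | stock.id
50 | 3 | 20 | ops | 7 | 3
1 | 7 | 9 | mkt | 50 | 7
1 | 7 | 9 | fin | 4 | 7
4 | 8 | 2 | fin | 5 | 8
After GROUP BY (3 rows):
cities.score | sum_yr
50 | 7
1 | 54
4 | 5

== RESULT ==
cities.score | sum_yr
50 | 7
1 | 54
4 | 5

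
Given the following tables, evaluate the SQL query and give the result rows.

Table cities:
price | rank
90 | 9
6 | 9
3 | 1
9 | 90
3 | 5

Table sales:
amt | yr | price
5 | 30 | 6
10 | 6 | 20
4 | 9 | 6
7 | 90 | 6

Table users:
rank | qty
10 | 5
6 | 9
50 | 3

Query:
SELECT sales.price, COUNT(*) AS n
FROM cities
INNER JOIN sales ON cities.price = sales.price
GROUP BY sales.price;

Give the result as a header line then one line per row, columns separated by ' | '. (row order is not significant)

After JOIN sales (3 rows):
cities.price | cities.rank | sales.amt | sales.yr | sales.price
6 | 9 | 5 | 30 | 6
6 | 9 | 4 | 9 | 6
6 | 9 | 7 | 90 | 6
After GROUP BY (1 rows):
sales.price | n
6 | 3

== RESULT ==
sales.price | n
6 | 3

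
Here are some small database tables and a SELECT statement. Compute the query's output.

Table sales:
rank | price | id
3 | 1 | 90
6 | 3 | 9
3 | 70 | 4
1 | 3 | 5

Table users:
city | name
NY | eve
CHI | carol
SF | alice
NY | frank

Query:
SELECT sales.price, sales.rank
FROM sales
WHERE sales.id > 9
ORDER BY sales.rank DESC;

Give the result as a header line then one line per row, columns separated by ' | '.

== RESULT ==
sales.price | sales.rank
1 | 3

Derivation:
After WHERE (1 rows):
sales.rank | sales.price | sales.id
3 | 1 | 90
After SELECT (1 rows):
sales.price | sales.rank
1 | 3
After ORDER BY (1 rows):
sales.price | sales.rank
1 | 3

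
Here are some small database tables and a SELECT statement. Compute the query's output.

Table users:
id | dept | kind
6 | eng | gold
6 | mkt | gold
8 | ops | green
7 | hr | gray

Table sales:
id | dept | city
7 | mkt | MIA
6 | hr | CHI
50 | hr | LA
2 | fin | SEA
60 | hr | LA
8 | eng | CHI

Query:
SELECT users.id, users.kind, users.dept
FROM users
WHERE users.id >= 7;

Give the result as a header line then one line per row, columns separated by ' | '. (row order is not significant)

After WHERE (2 rows):
users.id | users.dept | users.kind
8 | ops | green
7 | hr | gray
After SELECT (2 rows):
users.id | users.kind | users.dept
8 | green | ops
7 | gray | hr

== RESULT ==
users.id | users.kind | users.dept
8 | green | ops
7 | gray | hr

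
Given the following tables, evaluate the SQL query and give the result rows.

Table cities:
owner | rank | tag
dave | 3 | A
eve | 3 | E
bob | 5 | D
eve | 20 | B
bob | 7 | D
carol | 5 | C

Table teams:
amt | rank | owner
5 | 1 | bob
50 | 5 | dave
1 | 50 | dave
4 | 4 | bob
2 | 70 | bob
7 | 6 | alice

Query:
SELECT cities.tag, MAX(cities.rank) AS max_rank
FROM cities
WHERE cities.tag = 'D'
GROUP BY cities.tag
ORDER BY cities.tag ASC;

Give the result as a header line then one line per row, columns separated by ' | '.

After WHERE (2 rows):
cities.owner | cities.rank | cities.tag
bob | 5 | D
bob | 7 | D
After GROUP BY (1 rows):
cities.tag | max_rank
D | 7
After ORDER BY (1 rows):
cities.tag | max_rank
D | 7

== RESULT ==
cities.tag | max_rank
D | 7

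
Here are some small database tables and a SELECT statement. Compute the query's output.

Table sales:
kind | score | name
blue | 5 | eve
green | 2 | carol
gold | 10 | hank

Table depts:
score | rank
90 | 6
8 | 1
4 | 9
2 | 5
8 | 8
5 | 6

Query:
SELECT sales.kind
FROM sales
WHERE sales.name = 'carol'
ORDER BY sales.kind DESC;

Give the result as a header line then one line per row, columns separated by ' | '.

== RESULT ==
sales.kind
green

Derivation:
After WHERE (1 rows):
sales.kind | sales.score | sales.name
green | 2 | carol
After SELECT (1 rows):
sales.kind
green
After ORDER BY (1 rows):
sales.kind
green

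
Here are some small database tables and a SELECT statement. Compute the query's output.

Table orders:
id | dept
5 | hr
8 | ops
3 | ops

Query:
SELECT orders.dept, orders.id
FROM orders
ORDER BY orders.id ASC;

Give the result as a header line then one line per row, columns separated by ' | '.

== RESULT ==
orders.dept | orders.id
ops | 3
hr | 5
ops | 8

Derivation:
After SELECT (3 rows):
orders.dept | orders.id
hr | 5
ops | 8
ops | 3
After ORDER BY (3 rows):
orders.dept | orders.id
ops | 3
hr | 5
ops | 8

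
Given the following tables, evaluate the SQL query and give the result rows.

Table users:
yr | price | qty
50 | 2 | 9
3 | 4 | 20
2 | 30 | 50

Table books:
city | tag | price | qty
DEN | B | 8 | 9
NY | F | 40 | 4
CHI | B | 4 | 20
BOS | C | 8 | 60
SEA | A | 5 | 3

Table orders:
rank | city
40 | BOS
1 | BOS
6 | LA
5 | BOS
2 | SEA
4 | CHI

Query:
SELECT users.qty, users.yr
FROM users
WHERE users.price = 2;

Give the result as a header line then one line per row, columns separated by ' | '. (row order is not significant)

After WHERE (1 rows):
users.yr | users.price | users.qty
50 | 2 | 9
After SELECT (1 rows):
users.qty | users.yr
9 | 50

== RESULT ==
users.qty | users.yr
9 | 50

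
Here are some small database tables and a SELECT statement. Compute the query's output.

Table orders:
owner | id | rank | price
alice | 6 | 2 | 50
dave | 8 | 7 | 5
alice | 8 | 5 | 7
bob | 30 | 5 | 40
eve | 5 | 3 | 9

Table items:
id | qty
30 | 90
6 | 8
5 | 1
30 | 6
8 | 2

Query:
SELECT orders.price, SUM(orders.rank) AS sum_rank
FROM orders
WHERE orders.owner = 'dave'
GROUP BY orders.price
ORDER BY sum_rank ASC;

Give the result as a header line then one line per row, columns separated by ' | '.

After WHERE (1 rows):
orders.owner | orders.id | orders.rank | orders.price
dave | 8 | 7 | 5
After GROUP BY (1 rows):
orders.price | sum_rank
5 | 7
After ORDER BY (1 rows):
orders.price | sum_rank
5 | 7

== RESULT ==
orders.price | sum_rank
5 | 7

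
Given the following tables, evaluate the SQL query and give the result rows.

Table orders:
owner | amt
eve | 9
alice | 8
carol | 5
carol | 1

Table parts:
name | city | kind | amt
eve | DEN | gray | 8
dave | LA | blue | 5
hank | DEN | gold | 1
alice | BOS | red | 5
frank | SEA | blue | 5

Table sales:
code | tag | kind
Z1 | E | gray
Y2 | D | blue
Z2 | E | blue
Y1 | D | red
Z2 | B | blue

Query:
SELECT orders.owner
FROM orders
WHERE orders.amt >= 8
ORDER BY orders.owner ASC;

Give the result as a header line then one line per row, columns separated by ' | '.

After WHERE (2 rows):
orders.owner | orders.amt
eve | 9
alice | 8
After SELECT (2 rows):
orders.owner
eve
alice
After ORDER BY (2 rows):
orders.owner
alice
eve

== RESULT ==
orders.owner
alice
eve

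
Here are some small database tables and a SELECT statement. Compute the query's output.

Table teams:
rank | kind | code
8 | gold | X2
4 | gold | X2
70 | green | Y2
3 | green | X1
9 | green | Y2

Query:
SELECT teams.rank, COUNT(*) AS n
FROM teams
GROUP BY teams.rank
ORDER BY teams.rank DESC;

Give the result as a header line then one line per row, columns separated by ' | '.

After GROUP BY (5 rows):
teams.rank | n
8 | 1
4 | 1
70 | 1
3 | 1
9 | 1
After ORDER BY (5 rows):
teams.rank | n
70 | 1
9 | 1
8 | 1
4 | 1
3 | 1

== RESULT ==
teams.rank | n
70 | 1
9 | 1
8 | 1
4 | 1
3 | 1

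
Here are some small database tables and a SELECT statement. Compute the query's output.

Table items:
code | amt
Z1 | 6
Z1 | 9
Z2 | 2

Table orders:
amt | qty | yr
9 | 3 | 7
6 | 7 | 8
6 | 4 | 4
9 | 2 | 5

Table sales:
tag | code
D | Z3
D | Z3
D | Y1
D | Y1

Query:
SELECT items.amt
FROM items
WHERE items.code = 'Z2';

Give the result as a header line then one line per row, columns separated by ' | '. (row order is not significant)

== RESULT ==
items.amt
2

Derivation:
After WHERE (1 rows):
items.code | items.amt
Z2 | 2
After SELECT (1 rows):
items.amt
2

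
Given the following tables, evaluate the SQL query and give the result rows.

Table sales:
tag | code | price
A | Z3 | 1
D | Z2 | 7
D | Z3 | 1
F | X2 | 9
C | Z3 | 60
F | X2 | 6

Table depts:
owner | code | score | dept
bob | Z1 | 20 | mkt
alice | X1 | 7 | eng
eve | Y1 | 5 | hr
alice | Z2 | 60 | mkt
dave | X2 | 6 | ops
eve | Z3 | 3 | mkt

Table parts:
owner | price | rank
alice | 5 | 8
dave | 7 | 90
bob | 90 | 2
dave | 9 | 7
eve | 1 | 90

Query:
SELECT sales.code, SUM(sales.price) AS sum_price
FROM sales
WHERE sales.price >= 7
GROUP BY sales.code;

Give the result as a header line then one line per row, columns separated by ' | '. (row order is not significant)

After WHERE (3 rows):
sales.tag | sales.code | sales.price
D | Z2 | 7
F | X2 | 9
C | Z3 | 60
After GROUP BY (3 rows):
sales.code | sum_price
Z2 | 7
X2 | 9
Z3 | 60

== RESULT ==
sales.code | sum_price
Z2 | 7
X2 | 9
Z3 | 60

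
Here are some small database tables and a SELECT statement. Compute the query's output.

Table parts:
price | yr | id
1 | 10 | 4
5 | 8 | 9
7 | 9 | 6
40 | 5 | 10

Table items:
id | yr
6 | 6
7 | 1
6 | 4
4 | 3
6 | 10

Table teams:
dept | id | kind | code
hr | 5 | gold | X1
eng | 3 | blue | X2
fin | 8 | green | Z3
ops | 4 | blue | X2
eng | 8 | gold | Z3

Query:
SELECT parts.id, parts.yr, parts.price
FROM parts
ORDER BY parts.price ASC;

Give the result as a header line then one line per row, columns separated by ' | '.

After SELECT (4 rows):
parts.id | parts.yr | parts.price
4 | 10 | 1
9 | 8 | 5
6 | 9 | 7
10 | 5 | 40
After ORDER BY (4 rows):
parts.id | parts.yr | parts.price
4 | 10 | 1
9 | 8 | 5
6 | 9 | 7
10 | 5 | 40

== RESULT ==
parts.id | parts.yr | parts.price
4 | 10 | 1
9 | 8 | 5
6 | 9 | 7
10 | 5 | 40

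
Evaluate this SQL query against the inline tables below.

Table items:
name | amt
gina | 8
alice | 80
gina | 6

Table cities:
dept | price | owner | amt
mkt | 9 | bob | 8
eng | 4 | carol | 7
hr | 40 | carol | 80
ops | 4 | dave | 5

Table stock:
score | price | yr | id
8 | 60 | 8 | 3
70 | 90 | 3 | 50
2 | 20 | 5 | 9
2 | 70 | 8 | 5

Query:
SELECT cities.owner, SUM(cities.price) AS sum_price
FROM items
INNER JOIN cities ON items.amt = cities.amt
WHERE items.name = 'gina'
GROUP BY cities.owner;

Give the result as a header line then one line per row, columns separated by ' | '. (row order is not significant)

== RESULT ==
cities.owner | sum_price
bob | 9

Derivation:
After JOIN cities (2 rows):
items.name | items.amt | cities.dept | cities.price | cities.owner | cities.amt
gina | 8 | mkt | 9 | bob | 8
alice | 80 | hr | 40 | carol | 80
After WHERE (1 rows):
items.name | items.amt | cities.dept | cities.price | cities.owner | cities.amt
gina | 8 | mkt | 9 | bob | 8
After GROUP BY (1 rows):
cities.owner | sum_price
bob | 9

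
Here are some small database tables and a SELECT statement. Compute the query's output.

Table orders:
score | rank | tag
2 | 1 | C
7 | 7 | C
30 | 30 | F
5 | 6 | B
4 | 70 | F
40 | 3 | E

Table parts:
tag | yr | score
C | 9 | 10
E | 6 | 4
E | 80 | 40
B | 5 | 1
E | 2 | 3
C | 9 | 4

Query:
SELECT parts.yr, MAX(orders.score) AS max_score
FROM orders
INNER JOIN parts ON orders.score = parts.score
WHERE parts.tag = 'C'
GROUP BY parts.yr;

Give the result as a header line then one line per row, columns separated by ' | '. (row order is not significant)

== RESULT ==
parts.yr | max_score
9 | 4

Derivation:
After JOIN parts (3 rows):
orders.score | orders.rank | orders.tag | parts.tag | parts.yr | parts.score
4 | 70 | F | E | 6 | 4
4 | 70 | F | C | 9 | 4
40 | 3 | E | E | 80 | 40
After WHERE (1 rows):
orders.score | orders.rank | orders.tag | parts.tag | parts.yr | parts.score
4 | 70 | F | C | 9 | 4
After GROUP BY (1 rows):
parts.yr | max_score
9 | 4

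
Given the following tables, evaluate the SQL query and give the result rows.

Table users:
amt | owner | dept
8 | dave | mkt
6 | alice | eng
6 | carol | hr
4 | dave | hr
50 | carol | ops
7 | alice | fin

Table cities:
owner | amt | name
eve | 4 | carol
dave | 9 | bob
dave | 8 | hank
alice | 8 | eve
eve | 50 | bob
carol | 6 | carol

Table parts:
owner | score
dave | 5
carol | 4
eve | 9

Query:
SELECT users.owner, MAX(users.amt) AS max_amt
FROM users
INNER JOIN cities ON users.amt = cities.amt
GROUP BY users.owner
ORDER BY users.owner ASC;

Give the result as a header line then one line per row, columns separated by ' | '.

== RESULT ==
users.owner | max_amt
alice | 6
carol | 50
dave | 8

Derivation:
After JOIN cities (6 rows):
users.amt | users.owner | users.dept | cities.owner | cities.amt | cities.name
8 | dave | mkt | dave | 8 | hank
8 | dave | mkt | alice | 8 | eve
6 | alice | eng | carol | 6 | carol
6 | carol | hr | carol | 6 | carol
4 | dave | hr | eve | 4 | carol
50 | carol | ops | eve | 50 | bob
After GROUP BY (3 rows):
users.owner | max_amt
dave | 8
alice | 6
carol | 50
After ORDER BY (3 rows):
users.owner | max_amt
alice | 6
carol | 50
dave | 8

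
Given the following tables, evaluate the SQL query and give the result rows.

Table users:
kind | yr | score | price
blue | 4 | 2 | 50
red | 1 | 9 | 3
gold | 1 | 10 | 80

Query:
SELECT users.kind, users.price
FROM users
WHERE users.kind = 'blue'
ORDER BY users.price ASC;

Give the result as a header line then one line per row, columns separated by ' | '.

== RESULT ==
users.kind | users.price
blue | 50

Derivation:
After WHERE (1 rows):
users.kind | users.yr | users.score | users.price
blue | 4 | 2 | 50
After SELECT (1 rows):
users.kind | users.price
blue | 50
After ORDER BY (1 rows):
users.kind | users.price
blue | 50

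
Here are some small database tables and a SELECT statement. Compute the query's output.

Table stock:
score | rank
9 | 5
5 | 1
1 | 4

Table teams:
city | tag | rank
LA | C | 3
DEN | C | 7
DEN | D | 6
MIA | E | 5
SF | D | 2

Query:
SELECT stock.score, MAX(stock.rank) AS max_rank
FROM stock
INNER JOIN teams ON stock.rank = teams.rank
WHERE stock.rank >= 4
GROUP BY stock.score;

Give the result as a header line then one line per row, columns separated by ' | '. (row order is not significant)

After JOIN teams (1 rows):
stock.score | stock.rank | teams.city | teams.tag | teams.rank
9 | 5 | MIA | E | 5
After WHERE (1 rows):
stock.score | stock.rank | teams.city | teams.tag | teams.rank
9 | 5 | MIA | E | 5
After GROUP BY (1 rows):
stock.score | max_rank
9 | 5

== RESULT ==
stock.score | max_rank
9 | 5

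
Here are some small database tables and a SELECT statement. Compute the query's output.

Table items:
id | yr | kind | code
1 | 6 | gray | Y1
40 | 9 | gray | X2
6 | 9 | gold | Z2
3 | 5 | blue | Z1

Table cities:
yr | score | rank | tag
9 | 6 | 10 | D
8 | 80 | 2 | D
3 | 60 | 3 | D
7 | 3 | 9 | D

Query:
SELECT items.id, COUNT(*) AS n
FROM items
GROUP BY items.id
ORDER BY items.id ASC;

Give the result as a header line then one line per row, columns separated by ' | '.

After GROUP BY (4 rows):
items.id | n
1 | 1
40 | 1
6 | 1
3 | 1
After ORDER BY (4 rows):
items.id | n
1 | 1
3 | 1
6 | 1
40 | 1

== RESULT ==
items.id | n
1 | 1
3 | 1
6 | 1
40 | 1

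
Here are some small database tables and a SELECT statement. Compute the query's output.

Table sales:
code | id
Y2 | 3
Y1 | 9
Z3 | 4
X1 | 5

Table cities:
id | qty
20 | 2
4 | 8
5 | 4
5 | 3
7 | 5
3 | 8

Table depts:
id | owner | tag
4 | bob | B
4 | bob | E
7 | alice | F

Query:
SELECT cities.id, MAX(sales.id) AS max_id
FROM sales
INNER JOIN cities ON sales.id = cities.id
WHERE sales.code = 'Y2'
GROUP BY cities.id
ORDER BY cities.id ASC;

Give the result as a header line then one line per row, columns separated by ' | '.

After JOIN cities (4 rows):
sales.code | sales.id | cities.id | cities.qty
Y2 | 3 | 3 | 8
Z3 | 4 | 4 | 8
X1 | 5 | 5 | 4
X1 | 5 | 5 | 3
After WHERE (1 rows):
sales.code | sales.id | cities.id | cities.qty
Y2 | 3 | 3 | 8
After GROUP BY (1 rows):
cities.id | max_id
3 | 3
After ORDER BY (1 rows):
cities.id | max_id
3 | 3

== RESULT ==
cities.id | max_id
3 | 3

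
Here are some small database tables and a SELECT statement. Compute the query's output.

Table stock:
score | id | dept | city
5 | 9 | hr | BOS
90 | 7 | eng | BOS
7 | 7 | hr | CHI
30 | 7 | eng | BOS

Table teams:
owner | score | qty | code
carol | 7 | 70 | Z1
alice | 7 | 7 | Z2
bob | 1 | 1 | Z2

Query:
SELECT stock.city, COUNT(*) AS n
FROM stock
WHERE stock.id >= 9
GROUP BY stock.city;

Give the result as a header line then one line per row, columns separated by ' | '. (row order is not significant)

== RESULT ==
stock.city | n
BOS | 1

Derivation:
After WHERE (1 rows):
stock.score | stock.id | stock.dept | stock.city
5 | 9 | hr | BOS
After GROUP BY (1 rows):
stock.city | n
BOS | 1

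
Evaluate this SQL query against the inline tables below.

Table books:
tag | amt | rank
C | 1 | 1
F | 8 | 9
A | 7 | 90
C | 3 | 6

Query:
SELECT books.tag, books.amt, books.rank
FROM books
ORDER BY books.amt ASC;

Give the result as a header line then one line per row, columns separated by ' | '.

== RESULT ==
books.tag | books.amt | books.rank
C | 1 | 1
C | 3 | 6
A | 7 | 90
F | 8 | 9

Derivation:
After SELECT (4 rows):
books.tag | books.amt | books.rank
C | 1 | 1
F | 8 | 9
A | 7 | 90
C | 3 | 6
After ORDER BY (4 rows):
books.tag | books.amt | books.rank
C | 1 | 1
C | 3 | 6
A | 7 | 90
F | 8 | 9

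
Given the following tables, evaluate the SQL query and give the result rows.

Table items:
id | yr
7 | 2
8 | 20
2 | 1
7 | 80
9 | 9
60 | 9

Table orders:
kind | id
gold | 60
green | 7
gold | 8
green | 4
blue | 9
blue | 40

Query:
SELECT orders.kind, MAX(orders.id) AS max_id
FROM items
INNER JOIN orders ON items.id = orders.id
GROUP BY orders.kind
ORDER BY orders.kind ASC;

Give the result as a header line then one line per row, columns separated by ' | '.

== RESULT ==
orders.kind | max_id
blue | 9
gold | 60
green | 7

Derivation:
After JOIN orders (5 rows):
items.id | items.yr | orders.kind | orders.id
7 | 2 | green | 7
8 | 20 | gold | 8
7 | 80 | green | 7
9 | 9 | blue | 9
60 | 9 | gold | 60
After GROUP BY (3 rows):
orders.kind | max_id
green | 7
gold | 60
blue | 9
After ORDER BY (3 rows):
orders.kind | max_id
blue | 9
gold | 60
green | 7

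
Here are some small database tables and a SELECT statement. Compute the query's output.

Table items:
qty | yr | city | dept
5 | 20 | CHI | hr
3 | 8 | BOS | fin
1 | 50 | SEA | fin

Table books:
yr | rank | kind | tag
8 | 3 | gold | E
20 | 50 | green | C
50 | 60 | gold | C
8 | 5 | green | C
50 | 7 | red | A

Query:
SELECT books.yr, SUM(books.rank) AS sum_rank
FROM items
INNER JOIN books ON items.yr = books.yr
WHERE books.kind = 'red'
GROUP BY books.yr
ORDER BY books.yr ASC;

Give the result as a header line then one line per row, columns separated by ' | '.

== RESULT ==
books.yr | sum_rank
50 | 7

Derivation:
After JOIN books (5 rows):
items.qty | items.yr | items.city | items.dept | books.yr | books.rank | books.kind | books.tag
5 | 20 | CHI | hr | 20 | 50 | green | C
3 | 8 | BOS | fin | 8 | 3 | gold | E
3 | 8 | BOS | fin | 8 | 5 | green | C
1 | 50 | SEA | fin | 50 | 60 | gold | C
1 | 50 | SEA | fin | 50 | 7 | red | A
After WHERE (1 rows):
items.qty | items.yr | items.city | items.dept | books.yr | books.rank | books.kind | books.tag
1 | 50 | SEA | fin | 50 | 7 | red | A
After GROUP BY (1 rows):
books.yr | sum_rank
50 | 7
After ORDER BY (1 rows):
books.yr | sum_rank
50 | 7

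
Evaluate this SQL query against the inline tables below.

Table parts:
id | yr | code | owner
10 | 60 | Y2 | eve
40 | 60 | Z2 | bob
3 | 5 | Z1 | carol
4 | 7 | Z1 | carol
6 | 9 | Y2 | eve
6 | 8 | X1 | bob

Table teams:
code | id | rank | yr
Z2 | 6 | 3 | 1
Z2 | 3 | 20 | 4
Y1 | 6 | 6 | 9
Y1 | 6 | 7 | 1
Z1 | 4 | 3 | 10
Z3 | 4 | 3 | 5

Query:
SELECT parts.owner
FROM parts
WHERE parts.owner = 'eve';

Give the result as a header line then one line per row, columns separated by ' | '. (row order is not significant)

After WHERE (2 rows):
parts.id | parts.yr | parts.code | parts.owner
10 | 60 | Y2 | eve
6 | 9 | Y2 | eve
After SELECT (2 rows):
parts.owner
eve
eve

== RESULT ==
parts.owner
eve
eve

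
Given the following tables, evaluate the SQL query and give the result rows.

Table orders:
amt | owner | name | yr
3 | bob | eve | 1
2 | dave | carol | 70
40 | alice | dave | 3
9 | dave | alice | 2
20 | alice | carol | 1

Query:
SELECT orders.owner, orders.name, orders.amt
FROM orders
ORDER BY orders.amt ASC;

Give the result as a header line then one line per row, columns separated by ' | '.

After SELECT (5 rows):
orders.owner | orders.name | orders.amt
bob | eve | 3
dave | carol | 2
alice | dave | 40
dave | alice | 9
alice | carol | 20
After ORDER BY (5 rows):
orders.owner | orders.name | orders.amt
dave | carol | 2
bob | eve | 3
dave | alice | 9
alice | carol | 20
alice | dave | 40

== RESULT ==
orders.owner | orders.name | orders.amt
dave | carol | 2
bob | eve | 3
dave | alice | 9
alice | carol | 20
alice | dave | 40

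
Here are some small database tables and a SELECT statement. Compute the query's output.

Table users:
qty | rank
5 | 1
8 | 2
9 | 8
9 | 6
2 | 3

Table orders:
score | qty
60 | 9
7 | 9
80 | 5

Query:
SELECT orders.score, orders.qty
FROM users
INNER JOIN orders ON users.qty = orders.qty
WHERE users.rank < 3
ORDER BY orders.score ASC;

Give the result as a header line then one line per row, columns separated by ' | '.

== RESULT ==
orders.score | orders.qty
80 | 5

Derivation:
After JOIN orders (5 rows):
users.qty | users.rank | orders.score | orders.qty
5 | 1 | 80 | 5
9 | 8 | 60 | 9
9 | 8 | 7 | 9
9 | 6 | 60 | 9
9 | 6 | 7 | 9
After WHERE (1 rows):
users.qty | users.rank | orders.score | orders.qty
5 | 1 | 80 | 5
After SELECT (1 rows):
orders.score | orders.qty
80 | 5
After ORDER BY (1 rows):
orders.score | orders.qty
80 | 5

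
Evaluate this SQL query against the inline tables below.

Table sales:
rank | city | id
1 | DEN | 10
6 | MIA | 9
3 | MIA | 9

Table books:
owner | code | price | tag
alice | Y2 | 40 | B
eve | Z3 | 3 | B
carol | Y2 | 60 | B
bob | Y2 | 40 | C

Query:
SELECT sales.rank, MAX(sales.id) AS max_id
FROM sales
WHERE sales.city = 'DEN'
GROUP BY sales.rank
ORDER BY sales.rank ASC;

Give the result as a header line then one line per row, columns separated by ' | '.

After WHERE (1 rows):
sales.rank | sales.city | sales.id
1 | DEN | 10
After GROUP BY (1 rows):
sales.rank | max_id
1 | 10
After ORDER BY (1 rows):
sales.rank | max_id
1 | 10

== RESULT ==
sales.rank | max_id
1 | 10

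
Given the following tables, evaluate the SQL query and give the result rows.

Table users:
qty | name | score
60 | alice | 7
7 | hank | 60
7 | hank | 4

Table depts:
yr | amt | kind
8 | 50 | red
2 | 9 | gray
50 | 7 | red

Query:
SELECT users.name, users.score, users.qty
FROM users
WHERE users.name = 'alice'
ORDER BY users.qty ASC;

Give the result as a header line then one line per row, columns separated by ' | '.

After WHERE (1 rows):
users.qty | users.name | users.score
60 | alice | 7
After SELECT (1 rows):
users.name | users.score | users.qty
alice | 7 | 60
After ORDER BY (1 rows):
users.name | users.score | users.qty
alice | 7 | 60

== RESULT ==
users.name | users.score | users.qty
alice | 7 | 60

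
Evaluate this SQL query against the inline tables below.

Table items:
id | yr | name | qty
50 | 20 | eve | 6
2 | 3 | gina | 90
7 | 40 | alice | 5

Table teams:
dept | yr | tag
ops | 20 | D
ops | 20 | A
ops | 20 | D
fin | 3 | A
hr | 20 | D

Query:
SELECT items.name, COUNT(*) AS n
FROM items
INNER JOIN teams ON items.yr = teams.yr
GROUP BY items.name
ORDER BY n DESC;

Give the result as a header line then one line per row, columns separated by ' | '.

After JOIN teams (5 rows):
items.id | items.yr | items.name | items.qty | teams.dept | teams.yr | teams.tag
50 | 20 | eve | 6 | ops | 20 | D
50 | 20 | eve | 6 | ops | 20 | A
50 | 20 | eve | 6 | ops | 20 | D
50 | 20 | eve | 6 | hr | 20 | D
2 | 3 | gina | 90 | fin | 3 | A
After GROUP BY (2 rows):
items.name | n
eve | 4
gina | 1
After ORDER BY (2 rows):
items.name | n
eve | 4
gina | 1

== RESULT ==
items.name | n
eve | 4
gina | 1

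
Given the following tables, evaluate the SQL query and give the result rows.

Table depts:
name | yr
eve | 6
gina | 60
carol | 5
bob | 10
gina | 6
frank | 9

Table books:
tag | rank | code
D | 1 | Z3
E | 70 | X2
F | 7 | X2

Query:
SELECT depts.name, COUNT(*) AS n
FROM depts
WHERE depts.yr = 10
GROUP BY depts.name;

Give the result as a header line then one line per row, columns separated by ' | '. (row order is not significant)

== RESULT ==
depts.name | n
bob | 1

Derivation:
After WHERE (1 rows):
depts.name | depts.yr
bob | 10
After GROUP BY (1 rows):
depts.name | n
bob | 1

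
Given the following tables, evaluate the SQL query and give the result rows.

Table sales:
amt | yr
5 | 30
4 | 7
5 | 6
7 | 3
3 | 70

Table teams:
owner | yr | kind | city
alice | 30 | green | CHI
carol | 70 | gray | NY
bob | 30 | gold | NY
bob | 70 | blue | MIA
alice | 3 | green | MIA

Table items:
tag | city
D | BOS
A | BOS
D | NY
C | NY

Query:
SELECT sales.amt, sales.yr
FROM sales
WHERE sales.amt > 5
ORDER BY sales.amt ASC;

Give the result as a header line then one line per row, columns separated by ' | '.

After WHERE (1 rows):
sales.amt | sales.yr
7 | 3
After SELECT (1 rows):
sales.amt | sales.yr
7 | 3
After ORDER BY (1 rows):
sales.amt | sales.yr
7 | 3

== RESULT ==
sales.amt | sales.yr
7 | 3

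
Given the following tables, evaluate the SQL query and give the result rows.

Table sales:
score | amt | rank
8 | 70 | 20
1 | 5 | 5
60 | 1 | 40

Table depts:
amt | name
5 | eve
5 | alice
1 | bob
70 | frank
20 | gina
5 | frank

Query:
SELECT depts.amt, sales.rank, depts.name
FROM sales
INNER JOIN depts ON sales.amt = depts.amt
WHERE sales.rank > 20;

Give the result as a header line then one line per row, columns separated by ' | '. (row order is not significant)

After JOIN depts (5 rows):
sales.score | sales.amt | sales.rank | depts.amt | depts.name
8 | 70 | 20 | 70 | frank
1 | 5 | 5 | 5 | eve
1 | 5 | 5 | 5 | alice
1 | 5 | 5 | 5 | frank
60 | 1 | 40 | 1 | bob
After WHERE (1 rows):
sales.score | sales.amt | sales.rank | depts.amt | depts.name
60 | 1 | 40 | 1 | bob
After SELECT (1 rows):
depts.amt | sales.rank | depts.name
1 | 40 | bob

== RESULT ==
depts.amt | sales.rank | depts.name
1 | 40 | bob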